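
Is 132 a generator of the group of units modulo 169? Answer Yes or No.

φ(169) = φ(13^2) = 13·(13−1) = 156 = 2^2 · 3 · 13.
It suffices to check that the order of 132 is not a proper divisor of 156: compute 132^(156/q) for q ∈ {2, 3, 13}.
132^78 ≡ 168 (mod 169)  [q = 2: ≢ 1 ✓]
132^52 ≡ 146 (mod 169)  [q = 3: ≢ 1 ✓]
132^12 ≡ 144 (mod 169)  [q = 13: ≢ 1 ✓]
Every test exponent gives a nontrivial residue, hence 132 generates the full group.

Yes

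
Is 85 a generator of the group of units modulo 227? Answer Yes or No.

φ(227) = 227 − 1 = 226 = 2 · 113.
85 is a primitive root mod 227 iff 85^(φ(227)/q) ≢ 1 for every prime q | φ(227), i.e. q ∈ {2, 113}.
85^113 ≡ 1 (mod 227)  [q = 2: ≡ 1 ✗]
85^2 ≡ 188 (mod 227)  [q = 113: ≢ 1 ✓]
Since 85^113 ≡ 1, the order of 85 divides 113 < 226, so 85 is not a primitive root.

No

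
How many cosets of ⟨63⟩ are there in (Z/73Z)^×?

9

ord(63) | φ(73) = 73 − 1 = 72 = 2^3 · 3^2.
Divisors of 72: 1, 2, 3, 4, 6, 8, 9, 12, 18, 24, 36, 72.
Check 63^d mod 73 for each divisor in increasing order:
63^1 ≡ 63 (mod 73)
63^2 ≡ 27 (mod 73)
63^3 ≡ 22 (mod 73)
63^4 ≡ 72 (mod 73)
63^6 ≡ 46 (mod 73)
63^8 ≡ 1 (mod 73) ✓
The order of 63 is 8, so the subgroup it generates has 8 elements.
Index = |(Z/73Z)^×| / |⟨63⟩| = 72 / 8 = 9.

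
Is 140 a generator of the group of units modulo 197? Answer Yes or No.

Yes

φ(197) = 197 − 1 = 196 = 2^2 · 7^2.
Test 140^(196/q) mod 197 for each prime factor q of 196:
140^98 ≡ 196 (mod 197)  [q = 2: ≢ 1 ✓]
140^28 ≡ 36 (mod 197)  [q = 7: ≢ 1 ✓]
Every test exponent gives a nontrivial residue, hence 140 generates the full group.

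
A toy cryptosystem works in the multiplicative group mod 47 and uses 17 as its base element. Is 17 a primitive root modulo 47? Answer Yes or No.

φ(47) = 47 − 1 = 46 = 2 · 23.
Test 17^(46/q) mod 47 for each prime factor q of 46:
17^23 ≡ 1 (mod 47)  [q = 2: ≡ 1 ✗]
17^2 ≡ 7 (mod 47)  [q = 23: ≢ 1 ✓]
The check at q = 2 fails, so 17 generates a proper subgroup.

No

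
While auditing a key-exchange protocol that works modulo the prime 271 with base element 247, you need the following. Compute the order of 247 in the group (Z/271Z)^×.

45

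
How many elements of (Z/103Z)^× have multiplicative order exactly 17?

φ(103) = 103 − 1 = 102 = 2 · 3 · 17.
In a cyclic group of order 102, there are φ(d) elements of order d for each divisor d of 102, and zero for non-divisors.
17 | 102, and φ(17) = 17 − 1 = 16.

16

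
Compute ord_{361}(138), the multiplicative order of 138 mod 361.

ord(138) | φ(361) = φ(19^2) = 19·(19−1) = 342 = 2 · 3^2 · 19.
Divisors of 342: 1, 2, 3, 6, 9, 18, 19, 38, 57, 114, 171, 342.
Check 138^d mod 361 for each divisor in increasing order:
138^1 ≡ 138 (mod 361)
138^2 ≡ 272 (mod 361)
138^3 ≡ 353 (mod 361)
138^6 ≡ 64 (mod 361)
138^9 ≡ 210 (mod 361)
138^18 ≡ 58 (mod 361)
138^19 ≡ 62 (mod 361)
138^38 ≡ 234 (mod 361)
138^57 ≡ 68 (mod 361)
138^114 ≡ 292 (mod 361)
138^171 ≡ 1 (mod 361) ✓
Therefore the multiplicative order of 138 modulo 361 is 171.

171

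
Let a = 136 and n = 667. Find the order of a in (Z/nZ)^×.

154

Since 136 ∈ (Z/667Z)^×, its order divides φ(667) = φ(23·29) = (23−1)·(29−1) = 22·28 = 616 = 2^3 · 7 · 11.
Divisors of 616: 1, 2, 4, 7, 8, 11, 14, 22, 28, 44, 56, 77, 88, 154, 308, 616.
Evaluate successive powers at the divisors of 616:
136^1 ≡ 136 (mod 667)
136^2 ≡ 487 (mod 667)
136^4 ≡ 384 (mod 667)
136^7 ≡ 378 (mod 667)
136^8 ≡ 49 (mod 667)
136^11 ≡ 413 (mod 667)
136^14 ≡ 146 (mod 667)
136^22 ≡ 484 (mod 667)
136^28 ≡ 639 (mod 667)
136^44 ≡ 139 (mod 667)
136^56 ≡ 117 (mod 667)
136^77 ≡ 436 (mod 667)
136^88 ≡ 645 (mod 667)
136^154 ≡ 1 (mod 667) ✓
Hence ord(136) = 154.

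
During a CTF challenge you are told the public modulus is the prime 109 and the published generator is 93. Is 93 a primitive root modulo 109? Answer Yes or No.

φ(109) = 109 − 1 = 108 = 2^2 · 3^3.
Test 93^(108/q) mod 109 for each prime factor q of 108:
93^54 ≡ 1 (mod 109)  [q = 2: ≡ 1 ✗]
93^36 ≡ 1 (mod 109)  [q = 3: ≡ 1 ✗]
93^54 ≡ 1 shows ord(93) | 54, strictly less than φ(109); not a primitive root.

No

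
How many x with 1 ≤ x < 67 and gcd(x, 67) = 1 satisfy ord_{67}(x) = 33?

20

φ(67) = 67 − 1 = 66 = 2 · 3 · 11.
Since (Z/67Z)^× is cyclic of order 66, the number of elements of order d is φ(d) when d | 66 and 0 otherwise.
33 = 3 · 11 divides 66, and φ(33) = 20.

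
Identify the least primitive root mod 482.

7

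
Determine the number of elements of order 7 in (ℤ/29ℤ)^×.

6

φ(29) = 29 − 1 = 28 = 2^2 · 7.
(Z/29Z)^× is cyclic (|G| = 28); a cyclic group of order m has exactly φ(d) elements of each order d | m, and none otherwise.
7 | 28, and φ(7) = 7 − 1 = 6.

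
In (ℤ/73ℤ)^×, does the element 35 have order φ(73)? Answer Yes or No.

φ(73) = 73 − 1 = 72 = 2^3 · 3^2.
35 is a primitive root mod 73 iff 35^(φ(73)/q) ≢ 1 for every prime q | φ(73), i.e. q ∈ {2, 3}.
35^36 ≡ 1 (mod 73)  [q = 2: ≡ 1 ✗]
35^24 ≡ 8 (mod 73)  [q = 3: ≢ 1 ✓]
The check at q = 2 fails, so 35 generates a proper subgroup.

No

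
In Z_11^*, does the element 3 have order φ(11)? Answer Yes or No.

φ(11) = 11 − 1 = 10 = 2 · 5.
Test 3^(10/q) mod 11 for each prime factor q of 10:
3^5 ≡ 1 (mod 11)  [q = 2: ≡ 1 ✗]
3^2 ≡ 9 (mod 11)  [q = 5: ≢ 1 ✓]
3^5 ≡ 1 shows ord(3) | 5, strictly less than φ(11); not a primitive root.

No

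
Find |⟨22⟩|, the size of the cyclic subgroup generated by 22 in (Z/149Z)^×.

74

The order of 22 must divide φ(149) = 149 − 1 = 148 = 2^2 · 37.
Divisors of 148: 1, 2, 4, 37, 74, 148.
Test each divisor d:
22^1 ≡ 22 (mod 149)
22^2 ≡ 37 (mod 149)
22^4 ≡ 28 (mod 149)
22^37 ≡ 148 (mod 149)
22^74 ≡ 1 (mod 149) ✓
Therefore the multiplicative order of 22 modulo 149 is 74.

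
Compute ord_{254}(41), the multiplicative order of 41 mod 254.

63

ord(41) | φ(254) = φ(2)·φ(127) = 1·126 = 126 = 2 · 3^2 · 7.
Divisors of 126: 1, 2, 3, 6, 7, 9, 14, 18, 21, 42, 63, 126.
Evaluate successive powers at the divisors of 126:
41^1 ≡ 41
41^2 ≡ 157
41^3 ≡ 87
41^6 ≡ 203
41^7 ≡ 195
41^9 ≡ 135
41^14 ≡ 179
41^18 ≡ 191
41^21 ≡ 107
41^42 ≡ 19
41^63 ≡ 1
The smallest such exponent is 63, so the order of 41 is 63.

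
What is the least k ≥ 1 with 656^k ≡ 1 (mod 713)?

33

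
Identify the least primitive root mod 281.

φ(281) = 281 − 1 = 280 = 2^3 · 5 · 7.
Test candidates g = 2, 3, … against the prime factors q ∈ {2, 5, 7} of φ(281): g is a generator iff g^(280/q) ≢ 1 for every such q.
g = 2: 2^140 ≡ 1 — hits 1, so not a primitive root.
g = 3: 3^140 ≡ 280; 3^56 ≡ 86; 3^40 ≡ 249 — none is 1, so 3 is a primitive root.
So 3 is the smallest generator of (Z/281Z)^×.

3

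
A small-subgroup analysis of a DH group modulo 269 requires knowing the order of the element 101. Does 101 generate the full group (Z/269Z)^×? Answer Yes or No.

φ(269) = 269 − 1 = 268 = 2^2 · 67.
It suffices to check that the order of 101 is not a proper divisor of 268: compute 101^(268/q) for q ∈ {2, 67}.
101^134 ≡ 268 (mod 269)  [q = 2: ≢ 1 ✓]
101^4 ≡ 172 (mod 269)  [q = 67: ≢ 1 ✓]
All checks pass, so 101 has order 268 and is a primitive root modulo 269.

Yes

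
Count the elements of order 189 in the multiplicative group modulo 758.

108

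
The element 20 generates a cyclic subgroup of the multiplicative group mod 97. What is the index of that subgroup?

3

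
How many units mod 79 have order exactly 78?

24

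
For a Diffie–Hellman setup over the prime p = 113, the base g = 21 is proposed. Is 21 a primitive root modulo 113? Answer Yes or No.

Yes

φ(113) = 113 − 1 = 112 = 2^4 · 7.
21 is a primitive root mod 113 iff 21^(φ(113)/q) ≢ 1 for every prime q | φ(113), i.e. q ∈ {2, 7}.
21^56 ≡ 112 (mod 113)  [q = 2: ≢ 1 ✓]
21^16 ≡ 28 (mod 113)  [q = 7: ≢ 1 ✓]
None equal 1, so ord_113(21) = 112: 21 is a primitive root.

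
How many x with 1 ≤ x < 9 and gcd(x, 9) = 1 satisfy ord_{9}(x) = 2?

1

φ(9) = φ(3^2) = 3·(3−1) = 6 = 2 · 3.
In a cyclic group of order 6, there are φ(d) elements of order d for each divisor d of 6, and zero for non-divisors.
2 | 6, and φ(2) = 2 − 1 = 1.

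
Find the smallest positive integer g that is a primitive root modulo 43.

3

φ(43) = 43 − 1 = 42 = 2 · 3 · 7.
Test candidates g = 2, 3, … against the prime factors q ∈ {2, 3, 7} of φ(43): g is a generator iff g^(42/q) ≢ 1 for every such q.
g = 2: 2^21 ≡ 42; 2^14 ≡ 1 — hits 1, so not a primitive root.
g = 3: 3^21 ≡ 42; 3^14 ≡ 36; 3^6 ≡ 41 — none is 1, so 3 is a primitive root.
The smallest primitive root modulo 43 is 3.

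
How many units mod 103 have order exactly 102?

φ(103) = 103 − 1 = 102 = 2 · 3 · 17.
Since (Z/103Z)^× is cyclic of order 102, the number of elements of order d is φ(d) when d | 102 and 0 otherwise.
102 = 2 · 3 · 17 divides 102, and φ(102) = 32.

32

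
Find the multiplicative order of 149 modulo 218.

108

By Lagrange's theorem, ord_218(149) divides φ(218) = φ(2)·φ(109) = 1·108 = 108 = 2^2 · 3^3.
Divisors of 108: 1, 2, 3, 4, 6, 9, 12, 18, 27, 36, 54, 108.
Evaluate successive powers at the divisors of 108:
149^1 ≡ 149 (mod 218)
149^2 ≡ 183 (mod 218)
149^3 ≡ 17 (mod 218)
149^4 ≡ 135 (mod 218)
149^6 ≡ 71 (mod 218)
149^9 ≡ 117 (mod 218)
149^12 ≡ 27 (mod 218)
149^18 ≡ 173 (mod 218)
149^27 ≡ 185 (mod 218)
149^36 ≡ 63 (mod 218)
149^54 ≡ 217 (mod 218)
149^108 ≡ 1 (mod 218) ✓
Hence ord(149) = 108.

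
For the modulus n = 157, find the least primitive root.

φ(157) = 157 − 1 = 156 = 2^2 · 3 · 13.
Test candidates g = 2, 3, … against the prime factors q ∈ {2, 3, 13} of φ(157): g is a generator iff g^(156/q) ≢ 1 for every such q.
g = 2: 2^78 ≡ 156; 2^52 ≡ 1 — hits 1, so not a primitive root.
g = 3: 3^78 ≡ 1 — hits 1, so not a primitive root.
g = 4: 4^78 ≡ 1 — hits 1, so not a primitive root.
g = 5: 5^78 ≡ 156; 5^52 ≡ 12; 5^12 ≡ 130 — none is 1, so 5 is a primitive root.
The smallest primitive root modulo 157 is 5.

5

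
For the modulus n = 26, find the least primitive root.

7

φ(26) = φ(2)·φ(13) = 1·12 = 12 = 2^2 · 3.
Test candidates g = 2, 3, … against the prime factors q ∈ {2, 3} of φ(26): g is a generator iff g^(12/q) ≢ 1 for every such q.
g = 2: gcd(2, 26) = 2 > 1, not a unit — skip.
g = 3: 3^6 ≡ 1 — hits 1, so not a primitive root.
g = 4: gcd(4, 26) = 2 > 1, not a unit — skip.
g = 5: 5^6 ≡ 25; 5^4 ≡ 1 — hits 1, so not a primitive root.
g = 6: gcd(6, 26) = 2 > 1, not a unit — skip.
g = 7: 7^6 ≡ 25; 7^4 ≡ 9 — none is 1, so 7 is a primitive root.
Hence the least primitive root of 26 is 7.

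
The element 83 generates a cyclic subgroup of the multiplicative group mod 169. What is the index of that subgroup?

3

ord(83) | φ(169) = φ(13^2) = 13·(13−1) = 156 = 2^2 · 3 · 13.
Divisors of 156: 1, 2, 3, 4, 6, 12, 13, 26, 39, 52, 78, 156.
Test each divisor d:
83^1 ≡ 83
83^2 ≡ 129
83^3 ≡ 60
83^4 ≡ 79
83^6 ≡ 51
83^12 ≡ 66
83^13 ≡ 70
83^26 ≡ 168
83^39 ≡ 99
83^52 ≡ 1
So ord_169(83) = 52, hence |⟨83⟩| = 52.
The index is φ(169) / ord(83) = 156 / 52 = 3.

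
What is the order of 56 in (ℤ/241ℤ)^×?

240

Since 56 ∈ (Z/241Z)^×, its order divides φ(241) = 241 − 1 = 240 = 2^4 · 3 · 5.
Divisors of 240: 1, 2, 3, 4, 5, 6, 8, 10, 12, 15, 16, 20, 24, 30, 40, 48, 60, 80, 120, 240.
Check 56^d mod 241 for each divisor in increasing order:
56^1 ≡ 56 (mod 241)
56^2 ≡ 3 (mod 241)
56^3 ≡ 168 (mod 241)
56^4 ≡ 9 (mod 241)
56^5 ≡ 22 (mod 241)
56^6 ≡ 27 (mod 241)
56^8 ≡ 81 (mod 241)
56^10 ≡ 2 (mod 241)
56^12 ≡ 6 (mod 241)
56^15 ≡ 44 (mod 241)
56^16 ≡ 54 (mod 241)
56^20 ≡ 4 (mod 241)
56^24 ≡ 36 (mod 241)
56^30 ≡ 8 (mod 241)
56^40 ≡ 16 (mod 241)
56^48 ≡ 91 (mod 241)
56^60 ≡ 64 (mod 241)
56^80 ≡ 15 (mod 241)
56^120 ≡ 240 (mod 241)
56^240 ≡ 1 (mod 241) ✓
Hence ord(56) = 240.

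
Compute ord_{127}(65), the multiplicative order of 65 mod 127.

126

Since 65 ∈ (Z/127Z)^×, its order divides φ(127) = 127 − 1 = 126 = 2 · 3^2 · 7.
Divisors of 126: 1, 2, 3, 6, 7, 9, 14, 18, 21, 42, 63, 126.
Check 65^d mod 127 for each divisor in increasing order:
65^1 ≡ 65 (mod 127)
65^2 ≡ 34 (mod 127)
65^3 ≡ 51 (mod 127)
65^6 ≡ 61 (mod 127)
65^7 ≡ 28 (mod 127)
65^9 ≡ 63 (mod 127)
65^14 ≡ 22 (mod 127)
65^18 ≡ 32 (mod 127)
65^21 ≡ 108 (mod 127)
65^42 ≡ 107 (mod 127)
65^63 ≡ 126 (mod 127)
65^126 ≡ 1 (mod 127) ✓
The smallest such exponent is 126, so the order of 65 is 126.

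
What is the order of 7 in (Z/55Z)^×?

20

By Lagrange's theorem, ord_55(7) divides φ(55) = φ(5·11) = (5−1)·(11−1) = 4·10 = 40 = 2^3 · 5.
Divisors of 40: 1, 2, 4, 5, 8, 10, 20, 40.
Evaluate successive powers at the divisors of 40:
7^1 ≡ 7 (mod 55)
7^2 ≡ 49 (mod 55)
7^4 ≡ 36 (mod 55)
7^5 ≡ 32 (mod 55)
7^8 ≡ 31 (mod 55)
7^10 ≡ 34 (mod 55)
7^20 ≡ 1 (mod 55) ✓
Hence ord(7) = 20.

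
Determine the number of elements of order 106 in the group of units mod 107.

52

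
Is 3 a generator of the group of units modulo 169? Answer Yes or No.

No

φ(169) = φ(13^2) = 13·(13−1) = 156 = 2^2 · 3 · 13.
3 is a primitive root mod 169 iff 3^(φ(169)/q) ≢ 1 for every prime q | φ(169), i.e. q ∈ {2, 3, 13}.
3^78 ≡ 1 (mod 169)  [q = 2: ≡ 1 ✗]
3^52 ≡ 146 (mod 169)  [q = 3: ≢ 1 ✓]
3^12 ≡ 105 (mod 169)  [q = 13: ≢ 1 ✓]
3^78 ≡ 1 shows ord(3) | 78, strictly less than φ(169); not a primitive root.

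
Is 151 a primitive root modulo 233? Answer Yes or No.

φ(233) = 233 − 1 = 232 = 2^3 · 29.
151 is a primitive root mod 233 iff 151^(φ(233)/q) ≢ 1 for every prime q | φ(233), i.e. q ∈ {2, 29}.
151^116 ≡ 232 (mod 233)  [q = 2: ≢ 1 ✓]
151^8 ≡ 184 (mod 233)  [q = 29: ≢ 1 ✓]
None equal 1, so ord_233(151) = 232: 151 is a primitive root.

Yes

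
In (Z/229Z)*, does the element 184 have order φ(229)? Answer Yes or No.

No

φ(229) = 229 − 1 = 228 = 2^2 · 3 · 19.
Test 184^(228/q) mod 229 for each prime factor q of 228:
184^114 ≡ 1 (mod 229)  [q = 2: ≡ 1 ✗]
184^76 ≡ 134 (mod 229)  [q = 3: ≢ 1 ✓]
184^12 ≡ 165 (mod 229)  [q = 19: ≢ 1 ✓]
184^114 ≡ 1 shows ord(184) | 114, strictly less than φ(229); not a primitive root.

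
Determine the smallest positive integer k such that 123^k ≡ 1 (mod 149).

37

Since 123 ∈ (Z/149Z)^×, its order divides φ(149) = 149 − 1 = 148 = 2^2 · 37.
Divisors of 148: 1, 2, 4, 37, 74, 148.
Evaluate successive powers at the divisors of 148:
123^1 ≡ 123 (mod 149)
123^2 ≡ 80 (mod 149)
123^4 ≡ 142 (mod 149)
123^37 ≡ 1 (mod 149) ✓
The smallest such exponent is 37, so the order of 123 is 37.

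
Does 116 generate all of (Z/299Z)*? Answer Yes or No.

299 = 13 · 23 is a product of two distinct odd primes, so (Z/299Z)^× ≅ (Z/13Z)^× × (Z/23Z)^× is not cyclic.
No primitive root modulo 299 exists; in particular 116 is not one.

No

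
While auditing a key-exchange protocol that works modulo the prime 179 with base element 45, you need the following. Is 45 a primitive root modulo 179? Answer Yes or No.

No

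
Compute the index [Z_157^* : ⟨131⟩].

1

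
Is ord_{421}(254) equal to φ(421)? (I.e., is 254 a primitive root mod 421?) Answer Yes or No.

No

φ(421) = 421 − 1 = 420 = 2^2 · 3 · 5 · 7.
It suffices to check that the order of 254 is not a proper divisor of 420: compute 254^(420/q) for q ∈ {2, 3, 5, 7}.
254^210 ≡ 1 (mod 421)  [q = 2: ≡ 1 ✗]
254^140 ≡ 400 (mod 421)  [q = 3: ≢ 1 ✓]
254^84 ≡ 354 (mod 421)  [q = 5: ≢ 1 ✓]
254^60 ≡ 152 (mod 421)  [q = 7: ≢ 1 ✓]
Since 254^210 ≡ 1, the order of 254 divides 210 < 420, so 254 is not a primitive root.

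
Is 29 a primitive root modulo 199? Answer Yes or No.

No

φ(199) = 199 − 1 = 198 = 2 · 3^2 · 11.
It suffices to check that the order of 29 is not a proper divisor of 198: compute 29^(198/q) for q ∈ {2, 3, 11}.
29^99 ≡ 1 (mod 199)  [q = 2: ≡ 1 ✗]
29^66 ≡ 106 (mod 199)  [q = 3: ≢ 1 ✓]
29^18 ≡ 62 (mod 199)  [q = 11: ≢ 1 ✓]
The check at q = 2 fails, so 29 generates a proper subgroup.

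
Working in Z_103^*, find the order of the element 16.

51

The order of 16 must divide φ(103) = 103 − 1 = 102 = 2 · 3 · 17.
Divisors of 102: 1, 2, 3, 6, 17, 34, 51, 102.
Check 16^d mod 103 for each divisor in increasing order:
16^1 ≡ 16
16^2 ≡ 50
16^3 ≡ 79
16^6 ≡ 61
16^17 ≡ 56
16^34 ≡ 46
16^51 ≡ 1
Therefore the multiplicative order of 16 modulo 103 is 51.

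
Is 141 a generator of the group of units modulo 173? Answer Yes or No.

Yes

φ(173) = 173 − 1 = 172 = 2^2 · 43.
It suffices to check that the order of 141 is not a proper divisor of 172: compute 141^(172/q) for q ∈ {2, 43}.
141^86 ≡ 172 (mod 173)  [q = 2: ≢ 1 ✓]
141^4 ≡ 23 (mod 173)  [q = 43: ≢ 1 ✓]
All checks pass, so 141 has order 172 and is a primitive root modulo 173.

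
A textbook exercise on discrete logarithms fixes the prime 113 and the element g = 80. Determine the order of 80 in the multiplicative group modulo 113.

112

ord(80) | φ(113) = 113 − 1 = 112 = 2^4 · 7.
Divisors of 112: 1, 2, 4, 7, 8, 14, 16, 28, 56, 112.
Evaluate successive powers at the divisors of 112:
80^1 ≡ 80
80^2 ≡ 72
80^4 ≡ 99
80^7 ≡ 42
80^8 ≡ 83
80^14 ≡ 69
80^16 ≡ 109
80^28 ≡ 15
80^56 ≡ 112
80^112 ≡ 1
So ord_113(80) = 112.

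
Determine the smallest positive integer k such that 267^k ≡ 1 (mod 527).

ord(267) | φ(527) = φ(17·31) = (17−1)·(31−1) = 16·30 = 480 = 2^5 · 3 · 5.
Divisors of 480: 1, 2, 3, 4, 5, 6, 8, 10, 12, 15, 16, 20, 24, 30, 32, 40, 48, 60, 80, 96, 120, 160, 240, 480.
Test each divisor d:
267^1 ≡ 267
267^2 ≡ 144
267^3 ≡ 504
267^4 ≡ 183
267^5 ≡ 377
267^6 ≡ 2
267^8 ≡ 288
267^10 ≡ 366
267^12 ≡ 4
267^15 ≡ 435
267^16 ≡ 205
267^20 ≡ 98
267^24 ≡ 16
267^30 ≡ 32
267^32 ≡ 392
267^40 ≡ 118
267^48 ≡ 256
267^60 ≡ 497
267^80 ≡ 222
267^96 ≡ 188
267^120 ≡ 373
267^160 ≡ 273
267^240 ≡ 1
So ord_527(267) = 240.

240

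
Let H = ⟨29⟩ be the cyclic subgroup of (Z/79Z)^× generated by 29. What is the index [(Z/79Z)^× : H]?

1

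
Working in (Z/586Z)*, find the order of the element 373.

The order of 373 must divide φ(586) = φ(2)·φ(293) = 1·292 = 292 = 2^2 · 73.
Divisors of 292: 1, 2, 4, 73, 146, 292.
Compute 373^d (mod 586) for the divisors d until we hit 1:
373^1 ≡ 373 (mod 586)
373^2 ≡ 247 (mod 586)
373^4 ≡ 65 (mod 586)
373^73 ≡ 431 (mod 586)
373^146 ≡ 585 (mod 586)
373^292 ≡ 1 (mod 586) ✓
Therefore the multiplicative order of 373 modulo 586 is 292.

292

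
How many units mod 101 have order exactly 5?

4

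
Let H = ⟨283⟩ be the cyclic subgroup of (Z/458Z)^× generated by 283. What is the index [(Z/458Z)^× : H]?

3

By Lagrange's theorem, ord_458(283) divides φ(458) = φ(2)·φ(229) = 1·228 = 228 = 2^2 · 3 · 19.
Divisors of 228: 1, 2, 3, 4, 6, 12, 19, 38, 57, 76, 114, 228.
Test each divisor d:
283^1 ≡ 283 (mod 458)
283^2 ≡ 397 (mod 458)
283^3 ≡ 141 (mod 458)
283^4 ≡ 57 (mod 458)
283^6 ≡ 187 (mod 458)
283^12 ≡ 161 (mod 458)
283^19 ≡ 107 (mod 458)
283^38 ≡ 457 (mod 458)
283^57 ≡ 351 (mod 458)
283^76 ≡ 1 (mod 458) ✓
The order of 283 is 76, so the subgroup it generates has 76 elements.
Index = |(Z/458Z)^×| / |⟨283⟩| = 228 / 76 = 3.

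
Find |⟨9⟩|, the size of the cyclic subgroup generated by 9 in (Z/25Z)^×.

The order of 9 must divide φ(25) = φ(5^2) = 5·(5−1) = 20 = 2^2 · 5.
Divisors of 20: 1, 2, 4, 5, 10, 20.
Compute 9^d (mod 25) for the divisors d until we hit 1:
9^1 ≡ 9 (mod 25)
9^2 ≡ 6 (mod 25)
9^4 ≡ 11 (mod 25)
9^5 ≡ 24 (mod 25)
9^10 ≡ 1 (mod 25) ✓
The smallest such exponent is 10, so the order of 9 is 10.

10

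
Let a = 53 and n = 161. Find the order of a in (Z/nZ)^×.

66

ord(53) | φ(161) = φ(7·23) = (7−1)·(23−1) = 6·22 = 132 = 2^2 · 3 · 11.
Divisors of 132: 1, 2, 3, 4, 6, 11, 12, 22, 33, 44, 66, 132.
Compute 53^d (mod 161) for the divisors d until we hit 1:
53^1 ≡ 53 (mod 161)
53^2 ≡ 72 (mod 161)
53^3 ≡ 113 (mod 161)
53^4 ≡ 32 (mod 161)
53^6 ≡ 50 (mod 161)
53^11 ≡ 114 (mod 161)
53^12 ≡ 85 (mod 161)
53^22 ≡ 116 (mod 161)
53^33 ≡ 22 (mod 161)
53^44 ≡ 93 (mod 161)
53^66 ≡ 1 (mod 161) ✓
The smallest such exponent is 66, so the order of 53 is 66.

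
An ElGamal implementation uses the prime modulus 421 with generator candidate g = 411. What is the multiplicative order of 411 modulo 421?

140

ord(411) | φ(421) = 421 − 1 = 420 = 2^2 · 3 · 5 · 7.
Divisors of 420: 1, 2, 3, 4, 5, 6, 7, 10, 12, 14, 15, 20, 21, 28, 30, 35, 42, 60, 70, 84, 105, 140, 210, 420.
Check 411^d mod 421 for each divisor in increasing order:
411^1 ≡ 411
411^2 ≡ 100
411^3 ≡ 263
411^4 ≡ 317
411^5 ≡ 198
411^6 ≡ 125
411^7 ≡ 13
411^10 ≡ 51
411^12 ≡ 48
411^14 ≡ 169
411^15 ≡ 415
411^20 ≡ 75
411^21 ≡ 92
411^28 ≡ 354
411^30 ≡ 36
411^35 ≡ 392
411^42 ≡ 44
411^60 ≡ 33
411^70 ≡ 420
411^84 ≡ 252
411^105 ≡ 29
411^140 ≡ 1
Hence ord(411) = 140.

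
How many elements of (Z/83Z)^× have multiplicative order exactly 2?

1

φ(83) = 83 − 1 = 82 = 2 · 41.
(Z/83Z)^× is cyclic (|G| = 82); a cyclic group of order m has exactly φ(d) elements of each order d | m, and none otherwise.
2 | 82, and φ(2) = 2 − 1 = 1.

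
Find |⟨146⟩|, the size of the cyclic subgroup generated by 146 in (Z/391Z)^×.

176

The order of 146 must divide φ(391) = φ(17·23) = (17−1)·(23−1) = 16·22 = 352 = 2^5 · 11.
Divisors of 352: 1, 2, 4, 8, 11, 16, 22, 32, 44, 88, 176, 352.
Test each divisor d:
146^1 ≡ 146 (mod 391)
146^2 ≡ 202 (mod 391)
146^4 ≡ 140 (mod 391)
146^8 ≡ 50 (mod 391)
146^11 ≡ 139 (mod 391)
146^16 ≡ 154 (mod 391)
146^22 ≡ 162 (mod 391)
146^32 ≡ 256 (mod 391)
146^44 ≡ 47 (mod 391)
146^88 ≡ 254 (mod 391)
146^176 ≡ 1 (mod 391) ✓
The smallest such exponent is 176, so the order of 146 is 176.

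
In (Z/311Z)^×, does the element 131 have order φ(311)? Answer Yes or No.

Yes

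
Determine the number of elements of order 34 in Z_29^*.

φ(29) = 29 − 1 = 28 = 2^2 · 7.
(Z/29Z)^× is cyclic (|G| = 28); a cyclic group of order m has exactly φ(d) elements of each order d | m, and none otherwise.
Here 28 is not a multiple of 34, so there are no elements of order 34.

0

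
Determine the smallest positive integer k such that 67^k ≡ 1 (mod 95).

ord(67) | φ(95) = φ(5·19) = (5−1)·(19−1) = 4·18 = 72 = 2^3 · 3^2.
Divisors of 72: 1, 2, 3, 4, 6, 8, 9, 12, 18, 24, 36, 72.
Test each divisor d:
67^1 ≡ 67 (mod 95)
67^2 ≡ 24 (mod 95)
67^3 ≡ 88 (mod 95)
67^4 ≡ 6 (mod 95)
67^6 ≡ 49 (mod 95)
67^8 ≡ 36 (mod 95)
67^9 ≡ 37 (mod 95)
67^12 ≡ 26 (mod 95)
67^18 ≡ 39 (mod 95)
67^24 ≡ 11 (mod 95)
67^36 ≡ 1 (mod 95) ✓
Therefore the multiplicative order of 67 modulo 95 is 36.

36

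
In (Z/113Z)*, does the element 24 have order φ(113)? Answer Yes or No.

φ(113) = 113 − 1 = 112 = 2^4 · 7.
An element g generates (Z/113Z)^× iff g^(112/q) ≢ 1 (mod 113) for each prime q ∈ {2, 7}.
24^56 ≡ 112 (mod 113)  [q = 2: ≢ 1 ✓]
24^16 ≡ 28 (mod 113)  [q = 7: ≢ 1 ✓]
None equal 1, so ord_113(24) = 112: 24 is a primitive root.

Yes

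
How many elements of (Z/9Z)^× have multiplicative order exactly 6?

φ(9) = φ(3^2) = 3·(3−1) = 6 = 2 · 3.
(Z/9Z)^× is cyclic (|G| = 6); a cyclic group of order m has exactly φ(d) elements of each order d | m, and none otherwise.
6 = 2 · 3 divides 6, and φ(6) = 2.

2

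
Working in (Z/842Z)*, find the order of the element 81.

105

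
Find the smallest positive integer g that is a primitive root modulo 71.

φ(71) = 71 − 1 = 70 = 2 · 5 · 7.
Test candidates g = 2, 3, … against the prime factors q ∈ {2, 5, 7} of φ(71): g is a generator iff g^(70/q) ≢ 1 for every such q.
g = 2: 2^35 ≡ 1 — hits 1, so not a primitive root.
g = 3: 3^35 ≡ 1 — hits 1, so not a primitive root.
g = 4: 4^35 ≡ 1 — hits 1, so not a primitive root.
g = 5: 5^35 ≡ 1 — hits 1, so not a primitive root.
g = 6: 6^35 ≡ 1 — hits 1, so not a primitive root.
g = 7: 7^35 ≡ 70; 7^14 ≡ 54; 7^10 ≡ 45 — none is 1, so 7 is a primitive root.
Hence the least primitive root of 71 is 7.

7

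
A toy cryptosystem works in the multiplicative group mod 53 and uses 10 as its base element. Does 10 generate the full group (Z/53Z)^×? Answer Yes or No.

No

φ(53) = 53 − 1 = 52 = 2^2 · 13.
It suffices to check that the order of 10 is not a proper divisor of 52: compute 10^(52/q) for q ∈ {2, 13}.
10^26 ≡ 1 (mod 53)  [q = 2: ≡ 1 ✗]
10^4 ≡ 36 (mod 53)  [q = 13: ≢ 1 ✓]
The check at q = 2 fails, so 10 generates a proper subgroup.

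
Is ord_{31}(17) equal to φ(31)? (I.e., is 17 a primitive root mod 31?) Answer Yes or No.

φ(31) = 31 − 1 = 30 = 2 · 3 · 5.
Test 17^(30/q) mod 31 for each prime factor q of 30:
17^15 ≡ 30 (mod 31)  [q = 2: ≢ 1 ✓]
17^10 ≡ 25 (mod 31)  [q = 3: ≢ 1 ✓]
17^6 ≡ 8 (mod 31)  [q = 5: ≢ 1 ✓]
All checks pass, so 17 has order 30 and is a primitive root modulo 31.

Yes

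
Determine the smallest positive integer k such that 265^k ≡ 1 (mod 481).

By Lagrange's theorem, ord_481(265) divides φ(481) = φ(13·37) = (13−1)·(37−1) = 12·36 = 432 = 2^4 · 3^3.
Divisors of 432: 1, 2, 3, 4, 6, 8, 9, 12, 16, 18, 24, 27, 36, 48, 54, 72, 108, 144, 216, 432.
Compute 265^d (mod 481) for the divisors d until we hit 1:
265^1 ≡ 265 (mod 481)
265^2 ≡ 480 (mod 481)
265^3 ≡ 216 (mod 481)
265^4 ≡ 1 (mod 481) ✓
The smallest such exponent is 4, so the order of 265 is 4.

4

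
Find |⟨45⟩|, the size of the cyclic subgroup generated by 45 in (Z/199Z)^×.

Since 45 ∈ (Z/199Z)^×, its order divides φ(199) = 199 − 1 = 198 = 2 · 3^2 · 11.
Divisors of 198: 1, 2, 3, 6, 9, 11, 18, 22, 33, 66, 99, 198.
Test each divisor d:
45^1 ≡ 45
45^2 ≡ 35
45^3 ≡ 182
45^6 ≡ 90
45^9 ≡ 62
45^11 ≡ 180
45^18 ≡ 63
45^22 ≡ 162
45^33 ≡ 106
45^66 ≡ 92
45^99 ≡ 1
The smallest such exponent is 99, so the order of 45 is 99.

99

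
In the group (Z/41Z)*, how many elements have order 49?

0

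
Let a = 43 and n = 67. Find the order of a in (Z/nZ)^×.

By Lagrange's theorem, ord_67(43) divides φ(67) = 67 − 1 = 66 = 2 · 3 · 11.
Divisors of 66: 1, 2, 3, 6, 11, 22, 33, 66.
Test each divisor d:
43^1 ≡ 43
43^2 ≡ 40
43^3 ≡ 45
43^6 ≡ 15
43^11 ≡ 66
43^22 ≡ 1
The smallest such exponent is 22, so the order of 43 is 22.

22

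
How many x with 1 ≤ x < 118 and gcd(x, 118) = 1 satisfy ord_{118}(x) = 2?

φ(118) = φ(2)·φ(59) = 1·58 = 58 = 2 · 29.
(Z/118Z)^× is cyclic (|G| = 58); a cyclic group of order m has exactly φ(d) elements of each order d | m, and none otherwise.
2 | 58, and φ(2) = 2 − 1 = 1.

1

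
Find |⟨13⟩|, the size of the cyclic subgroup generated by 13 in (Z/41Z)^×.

Since 13 ∈ (Z/41Z)^×, its order divides φ(41) = 41 − 1 = 40 = 2^3 · 5.
Divisors of 40: 1, 2, 4, 5, 8, 10, 20, 40.
Evaluate successive powers at the divisors of 40:
13^1 ≡ 13 (mod 41)
13^2 ≡ 5 (mod 41)
13^4 ≡ 25 (mod 41)
13^5 ≡ 38 (mod 41)
13^8 ≡ 10 (mod 41)
13^10 ≡ 9 (mod 41)
13^20 ≡ 40 (mod 41)
13^40 ≡ 1 (mod 41) ✓
So ord_41(13) = 40.

40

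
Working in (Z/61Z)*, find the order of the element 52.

ord(52) | φ(61) = 61 − 1 = 60 = 2^2 · 3 · 5.
Divisors of 60: 1, 2, 3, 4, 5, 6, 10, 12, 15, 20, 30, 60.
Compute 52^d (mod 61) for the divisors d until we hit 1:
52^1 ≡ 52
52^2 ≡ 20
52^3 ≡ 3
52^4 ≡ 34
52^5 ≡ 60
52^6 ≡ 9
52^10 ≡ 1
So ord_61(52) = 10.

10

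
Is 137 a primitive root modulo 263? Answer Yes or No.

No

φ(263) = 263 − 1 = 262 = 2 · 131.
It suffices to check that the order of 137 is not a proper divisor of 262: compute 137^(262/q) for q ∈ {2, 131}.
137^131 ≡ 1 (mod 263)  [q = 2: ≡ 1 ✗]
137^2 ≡ 96 (mod 263)  [q = 131: ≢ 1 ✓]
The check at q = 2 fails, so 137 generates a proper subgroup.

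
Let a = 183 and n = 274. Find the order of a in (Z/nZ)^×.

136

By Lagrange's theorem, ord_274(183) divides φ(274) = φ(2)·φ(137) = 1·136 = 136 = 2^3 · 17.
Divisors of 136: 1, 2, 4, 8, 17, 34, 68, 136.
Test each divisor d:
183^1 ≡ 183 (mod 274)
183^2 ≡ 61 (mod 274)
183^4 ≡ 159 (mod 274)
183^8 ≡ 73 (mod 274)
183^17 ≡ 41 (mod 274)
183^34 ≡ 37 (mod 274)
183^68 ≡ 273 (mod 274)
183^136 ≡ 1 (mod 274) ✓
So ord_274(183) = 136.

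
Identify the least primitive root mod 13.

φ(13) = 13 − 1 = 12 = 2^2 · 3.
g is a primitive root iff g^(12/q) ≢ 1 (mod 13) for each prime q ∈ {2, 3}.
g = 2: 2^6 ≡ 12; 2^4 ≡ 3 — none is 1, so 2 is a primitive root.
Hence the least primitive root of 13 is 2.

2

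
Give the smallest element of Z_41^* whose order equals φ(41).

φ(41) = 41 − 1 = 40 = 2^3 · 5.
g is a primitive root iff g^(40/q) ≢ 1 (mod 41) for each prime q ∈ {2, 5}.
g = 2: 2^20 ≡ 1 — hits 1, so not a primitive root.
g = 3: 3^20 ≡ 40; 3^8 ≡ 1 — hits 1, so not a primitive root.
g = 4: 4^20 ≡ 1 — hits 1, so not a primitive root.
g = 5: 5^20 ≡ 1 — hits 1, so not a primitive root.
g = 6: 6^20 ≡ 40; 6^8 ≡ 10 — none is 1, so 6 is a primitive root.
The smallest primitive root modulo 41 is 6.

6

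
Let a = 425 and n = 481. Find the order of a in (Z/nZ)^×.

36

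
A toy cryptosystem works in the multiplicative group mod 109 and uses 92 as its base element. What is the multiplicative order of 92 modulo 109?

The order of 92 must divide φ(109) = 109 − 1 = 108 = 2^2 · 3^3.
Divisors of 108: 1, 2, 3, 4, 6, 9, 12, 18, 27, 36, 54, 108.
Test each divisor d:
92^1 ≡ 92
92^2 ≡ 71
92^3 ≡ 101
92^4 ≡ 27
92^6 ≡ 64
92^9 ≡ 33
92^12 ≡ 63
92^18 ≡ 108
92^27 ≡ 76
92^36 ≡ 1
Therefore the multiplicative order of 92 modulo 109 is 36.

36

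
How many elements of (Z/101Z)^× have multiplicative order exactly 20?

8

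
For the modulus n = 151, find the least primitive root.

φ(151) = 151 − 1 = 150 = 2 · 3 · 5^2.
g is a primitive root iff g^(150/q) ≢ 1 (mod 151) for each prime q ∈ {2, 3, 5}.
g = 2: 2^75 ≡ 1 — hits 1, so not a primitive root.
g = 3: 3^75 ≡ 150; 3^50 ≡ 1 — hits 1, so not a primitive root.
g = 4: 4^75 ≡ 1 — hits 1, so not a primitive root.
g = 5: 5^75 ≡ 1 — hits 1, so not a primitive root.
g = 6: 6^75 ≡ 150; 6^50 ≡ 32; 6^30 ≡ 59 — none is 1, so 6 is a primitive root.
So 6 is the smallest generator of (Z/151Z)^×.

6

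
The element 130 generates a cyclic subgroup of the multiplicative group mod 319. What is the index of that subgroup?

2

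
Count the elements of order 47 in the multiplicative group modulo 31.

φ(31) = 31 − 1 = 30 = 2 · 3 · 5.
(Z/31Z)^× is cyclic (|G| = 30); a cyclic group of order m has exactly φ(d) elements of each order d | m, and none otherwise.
Since 47 ∤ 30, the count is 0.

0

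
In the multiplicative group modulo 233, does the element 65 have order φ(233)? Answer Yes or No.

φ(233) = 233 − 1 = 232 = 2^3 · 29.
It suffices to check that the order of 65 is not a proper divisor of 232: compute 65^(232/q) for q ∈ {2, 29}.
65^116 ≡ 232 (mod 233)  [q = 2: ≢ 1 ✓]
65^8 ≡ 142 (mod 233)  [q = 29: ≢ 1 ✓]
Every test exponent gives a nontrivial residue, hence 65 generates the full group.

Yes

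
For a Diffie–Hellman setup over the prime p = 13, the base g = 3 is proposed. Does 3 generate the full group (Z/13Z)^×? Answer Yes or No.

No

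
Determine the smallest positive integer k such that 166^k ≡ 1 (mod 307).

306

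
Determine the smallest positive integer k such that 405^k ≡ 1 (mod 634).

316

Since 405 ∈ (Z/634Z)^×, its order divides φ(634) = φ(2)·φ(317) = 1·316 = 316 = 2^2 · 79.
Divisors of 316: 1, 2, 4, 79, 158, 316.
Check 405^d mod 634 for each divisor in increasing order:
405^1 ≡ 405 (mod 634)
405^2 ≡ 453 (mod 634)
405^4 ≡ 427 (mod 634)
405^79 ≡ 431 (mod 634)
405^158 ≡ 633 (mod 634)
405^316 ≡ 1 (mod 634) ✓
Therefore the multiplicative order of 405 modulo 634 is 316.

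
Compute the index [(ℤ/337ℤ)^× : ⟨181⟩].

By Lagrange's theorem, ord_337(181) divides φ(337) = 337 − 1 = 336 = 2^4 · 3 · 7.
Divisors of 336: 1, 2, 3, 4, 6, 7, 8, 12, 14, 16, 21, 24, 28, 42, 48, 56, 84, 112, 168, 336.
Evaluate successive powers at the divisors of 336:
181^1 ≡ 181
181^2 ≡ 72
181^3 ≡ 226
181^4 ≡ 129
181^6 ≡ 189
181^7 ≡ 172
181^8 ≡ 128
181^12 ≡ 336
181^14 ≡ 265
181^16 ≡ 208
181^21 ≡ 85
181^24 ≡ 1
The order of 181 is 24, so the subgroup it generates has 24 elements.
The index is φ(337) / ord(181) = 336 / 24 = 14.

14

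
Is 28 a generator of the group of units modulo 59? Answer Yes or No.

φ(59) = 59 − 1 = 58 = 2 · 29.
28 is a primitive root mod 59 iff 28^(φ(59)/q) ≢ 1 for every prime q | φ(59), i.e. q ∈ {2, 29}.
28^29 ≡ 1 (mod 59)  [q = 2: ≡ 1 ✗]
28^2 ≡ 17 (mod 59)  [q = 29: ≢ 1 ✓]
28^29 ≡ 1 shows ord(28) | 29, strictly less than φ(59); not a primitive root.

No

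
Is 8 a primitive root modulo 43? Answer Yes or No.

No

φ(43) = 43 − 1 = 42 = 2 · 3 · 7.
8 is a primitive root mod 43 iff 8^(φ(43)/q) ≢ 1 for every prime q | φ(43), i.e. q ∈ {2, 3, 7}.
8^21 ≡ 42 (mod 43)  [q = 2: ≢ 1 ✓]
8^14 ≡ 1 (mod 43)  [q = 3: ≡ 1 ✗]
8^6 ≡ 16 (mod 43)  [q = 7: ≢ 1 ✓]
The check at q = 3 fails, so 8 generates a proper subgroup.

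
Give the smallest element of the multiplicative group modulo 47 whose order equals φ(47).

5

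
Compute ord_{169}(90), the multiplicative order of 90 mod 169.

26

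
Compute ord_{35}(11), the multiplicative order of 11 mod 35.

3

By Lagrange's theorem, ord_35(11) divides φ(35) = φ(5·7) = (5−1)·(7−1) = 4·6 = 24 = 2^3 · 3.
Divisors of 24: 1, 2, 3, 4, 6, 8, 12, 24.
Compute 11^d (mod 35) for the divisors d until we hit 1:
11^1 ≡ 11
11^2 ≡ 16
11^3 ≡ 1
So ord_35(11) = 3.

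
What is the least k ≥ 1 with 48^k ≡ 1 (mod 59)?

29

ord(48) | φ(59) = 59 − 1 = 58 = 2 · 29.
Divisors of 58: 1, 2, 29, 58.
Check 48^d mod 59 for each divisor in increasing order:
48^1 ≡ 48
48^2 ≡ 3
48^29 ≡ 1
Therefore the multiplicative order of 48 modulo 59 is 29.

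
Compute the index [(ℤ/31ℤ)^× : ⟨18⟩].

ord(18) | φ(31) = 31 − 1 = 30 = 2 · 3 · 5.
Divisors of 30: 1, 2, 3, 5, 6, 10, 15, 30.
Evaluate successive powers at the divisors of 30:
18^1 ≡ 18
18^2 ≡ 14
18^3 ≡ 4
18^5 ≡ 25
18^6 ≡ 16
18^10 ≡ 5
18^15 ≡ 1
Thus |⟨18⟩| = ord(18) = 15.
The index is φ(31) / ord(18) = 30 / 15 = 2.

2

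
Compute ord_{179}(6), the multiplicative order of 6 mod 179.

Since 6 ∈ (Z/179Z)^×, its order divides φ(179) = 179 − 1 = 178 = 2 · 89.
Divisors of 178: 1, 2, 89, 178.
Test each divisor d:
6^1 ≡ 6
6^2 ≡ 36
6^89 ≡ 178
6^178 ≡ 1
So ord_179(6) = 178.

178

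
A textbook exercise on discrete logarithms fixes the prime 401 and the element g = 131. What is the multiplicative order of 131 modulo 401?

Since 131 ∈ (Z/401Z)^×, its order divides φ(401) = 401 − 1 = 400 = 2^4 · 5^2.
Divisors of 400: 1, 2, 4, 5, 8, 10, 16, 20, 25, 40, 50, 80, 100, 200, 400.
Evaluate successive powers at the divisors of 400:
131^1 ≡ 131 (mod 401)
131^2 ≡ 319 (mod 401)
131^4 ≡ 308 (mod 401)
131^5 ≡ 248 (mod 401)
131^8 ≡ 228 (mod 401)
131^10 ≡ 151 (mod 401)
131^16 ≡ 255 (mod 401)
131^20 ≡ 345 (mod 401)
131^25 ≡ 147 (mod 401)
131^40 ≡ 329 (mod 401)
131^50 ≡ 356 (mod 401)
131^80 ≡ 372 (mod 401)
131^100 ≡ 20 (mod 401)
131^200 ≡ 400 (mod 401)
131^400 ≡ 1 (mod 401) ✓
So ord_401(131) = 400.

400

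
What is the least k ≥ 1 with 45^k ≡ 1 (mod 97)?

The order of 45 must divide φ(97) = 97 − 1 = 96 = 2^5 · 3.
Divisors of 96: 1, 2, 3, 4, 6, 8, 12, 16, 24, 32, 48, 96.
Compute 45^d (mod 97) for the divisors d until we hit 1:
45^1 ≡ 45 (mod 97)
45^2 ≡ 85 (mod 97)
45^3 ≡ 42 (mod 97)
45^4 ≡ 47 (mod 97)
45^6 ≡ 18 (mod 97)
45^8 ≡ 75 (mod 97)
45^12 ≡ 33 (mod 97)
45^16 ≡ 96 (mod 97)
45^24 ≡ 22 (mod 97)
45^32 ≡ 1 (mod 97) ✓
Therefore the multiplicative order of 45 modulo 97 is 32.

32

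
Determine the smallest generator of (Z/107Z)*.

2

φ(107) = 107 − 1 = 106 = 2 · 53.
Test candidates g = 2, 3, … against the prime factors q ∈ {2, 53} of φ(107): g is a generator iff g^(106/q) ≢ 1 for every such q.
g = 2: 2^53 ≡ 106; 2^2 ≡ 4 — none is 1, so 2 is a primitive root.
The smallest primitive root modulo 107 is 2.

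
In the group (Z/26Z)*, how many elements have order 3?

2

φ(26) = φ(2)·φ(13) = 1·12 = 12 = 2^2 · 3.
In a cyclic group of order 12, there are φ(d) elements of order d for each divisor d of 12, and zero for non-divisors.
3 | 12, and φ(3) = 3 − 1 = 2.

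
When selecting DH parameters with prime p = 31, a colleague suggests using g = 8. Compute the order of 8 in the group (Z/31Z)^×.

The order of 8 must divide φ(31) = 31 − 1 = 30 = 2 · 3 · 5.
Divisors of 30: 1, 2, 3, 5, 6, 10, 15, 30.
Test each divisor d:
8^1 ≡ 8
8^2 ≡ 2
8^3 ≡ 16
8^5 ≡ 1
So ord_31(8) = 5.

5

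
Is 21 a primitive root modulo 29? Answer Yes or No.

Yes

φ(29) = 29 − 1 = 28 = 2^2 · 7.
It suffices to check that the order of 21 is not a proper divisor of 28: compute 21^(28/q) for q ∈ {2, 7}.
21^14 ≡ 28 (mod 29)  [q = 2: ≢ 1 ✓]
21^4 ≡ 7 (mod 29)  [q = 7: ≢ 1 ✓]
Every test exponent gives a nontrivial residue, hence 21 generates the full group.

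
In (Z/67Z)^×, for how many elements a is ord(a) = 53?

0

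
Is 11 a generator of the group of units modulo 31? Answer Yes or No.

φ(31) = 31 − 1 = 30 = 2 · 3 · 5.
An element g generates (Z/31Z)^× iff g^(30/q) ≢ 1 (mod 31) for each prime q ∈ {2, 3, 5}.
11^15 ≡ 30 (mod 31)  [q = 2: ≢ 1 ✓]
11^10 ≡ 5 (mod 31)  [q = 3: ≢ 1 ✓]
11^6 ≡ 4 (mod 31)  [q = 5: ≢ 1 ✓]
All checks pass, so 11 has order 30 and is a primitive root modulo 31.

Yes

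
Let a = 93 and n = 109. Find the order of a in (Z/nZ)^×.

18

ord(93) | φ(109) = 109 − 1 = 108 = 2^2 · 3^3.
Divisors of 108: 1, 2, 3, 4, 6, 9, 12, 18, 27, 36, 54, 108.
Check 93^d mod 109 for each divisor in increasing order:
93^1 ≡ 93 (mod 109)
93^2 ≡ 38 (mod 109)
93^3 ≡ 46 (mod 109)
93^4 ≡ 27 (mod 109)
93^6 ≡ 45 (mod 109)
93^9 ≡ 108 (mod 109)
93^12 ≡ 63 (mod 109)
93^18 ≡ 1 (mod 109) ✓
Hence ord(93) = 18.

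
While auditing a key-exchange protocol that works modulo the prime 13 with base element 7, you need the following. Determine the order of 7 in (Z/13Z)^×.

12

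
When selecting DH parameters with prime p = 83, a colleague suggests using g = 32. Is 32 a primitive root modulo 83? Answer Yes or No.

Yes

φ(83) = 83 − 1 = 82 = 2 · 41.
32 is a primitive root mod 83 iff 32^(φ(83)/q) ≢ 1 for every prime q | φ(83), i.e. q ∈ {2, 41}.
32^41 ≡ 82 (mod 83)  [q = 2: ≢ 1 ✓]
32^2 ≡ 28 (mod 83)  [q = 41: ≢ 1 ✓]
Every test exponent gives a nontrivial residue, hence 32 generates the full group.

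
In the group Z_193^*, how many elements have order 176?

0

φ(193) = 193 − 1 = 192 = 2^6 · 3.
In a cyclic group of order 192, there are φ(d) elements of order d for each divisor d of 192, and zero for non-divisors.
Here 192 is not a multiple of 176, so there are no elements of order 176.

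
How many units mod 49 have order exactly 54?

0

φ(49) = φ(7^2) = 7·(7−1) = 42 = 2 · 3 · 7.
(Z/49Z)^× is cyclic (|G| = 42); a cyclic group of order m has exactly φ(d) elements of each order d | m, and none otherwise.
Since 54 ∤ 42, the count is 0.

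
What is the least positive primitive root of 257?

3

φ(257) = 257 − 1 = 256 = 2^8.
Test candidates g = 2, 3, … against the prime factors q ∈ {2} of φ(257): g is a generator iff g^(256/q) ≢ 1 for every such q.
g = 2: 2^128 ≡ 1 — hits 1, so not a primitive root.
g = 3: 3^128 ≡ 256 — none is 1, so 3 is a primitive root.
Hence the least primitive root of 257 is 3.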